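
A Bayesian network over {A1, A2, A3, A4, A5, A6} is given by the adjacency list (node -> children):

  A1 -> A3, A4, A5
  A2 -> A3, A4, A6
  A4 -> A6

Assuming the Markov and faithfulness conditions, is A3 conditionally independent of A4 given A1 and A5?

3 paths connect A3 and A4; each must be blocked for d-separation to hold:
  1. A3 ← A1 → A4 — A1:fork[blocks] ⇒ blocked
  2. A3 ← A2 → A6 ← A4 — A2:fork[open]; A6:collider[blocks] ⇒ blocked
  3. A3 ← A2 → A4 — A2:fork[open] ⇒ active
Because an active path exists, A3 and A4 are not d-separated.

No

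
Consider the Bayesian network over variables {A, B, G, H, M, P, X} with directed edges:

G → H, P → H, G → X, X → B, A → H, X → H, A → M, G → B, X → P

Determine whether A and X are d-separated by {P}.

Yes

There are 4 undirected paths between A and X; checking each against the conditioning set {P}:
Path 1: A → H ← X
  H is a collider here and neither H nor any of its descendants is conditioned on, so the collider stays closed — the path is blocked at H.
Path 2: A → H ← G → B ← X
  H is a collider here and neither H nor any of its descendants is conditioned on, so the collider stays closed — the path is blocked at H.
Path 3: A → H ← G → X
  H is a collider here and neither H nor any of its descendants is conditioned on, so the collider stays closed — the path is blocked at H.
Path 4: A → H ← P ← X
  H is a collider here and neither H nor any of its descendants is conditioned on, so the collider stays closed — the path is blocked at H.
Since every path is blocked, d-separation holds.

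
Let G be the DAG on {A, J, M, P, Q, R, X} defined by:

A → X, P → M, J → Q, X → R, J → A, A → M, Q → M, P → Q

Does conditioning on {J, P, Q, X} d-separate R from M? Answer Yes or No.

There are 3 undirected paths between R and M; checking each against the conditioning set {J, P, Q, X}:
  1. R ← X ← A → M — X:chain[blocks]; A:fork[open] ⇒ blocked
  2. R ← X ← A ← J → Q → M — X:chain[blocks]; A:chain[open]; J:fork[blocks]; Q:chain[blocks] ⇒ blocked
  3. R ← X ← A ← J → Q ← P → M — X:chain[blocks]; A:chain[open]; J:fork[blocks]; Q:collider[open]; P:fork[blocks] ⇒ blocked
Since every path is blocked, d-separation holds.

Yes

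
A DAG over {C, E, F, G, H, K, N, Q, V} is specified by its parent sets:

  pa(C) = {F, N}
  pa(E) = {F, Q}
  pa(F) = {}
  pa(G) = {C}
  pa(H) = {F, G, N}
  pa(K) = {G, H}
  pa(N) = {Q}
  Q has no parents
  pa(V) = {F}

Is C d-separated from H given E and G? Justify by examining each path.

No

We examine all 6 paths between C and H:
Path 1: C ← N ← Q → E ← F → H
  N is a chain and N is not conditioned on; Q is a fork and Q is not conditioned on; E is a collider and E is conditioned on, which opens it; F is a fork and F is not conditioned on — no node blocks this path, so it is active.
Path 2: C ← N → H
  N is a fork and N is not conditioned on — no node blocks this path, so it is active.
Path 3: C ← F → E ← Q → N → H
  F is a fork and F is not conditioned on; E is a collider and E is conditioned on, which opens it; Q is a fork and Q is not conditioned on; N is a chain and N is not conditioned on — no node blocks this path, so it is active.
Path 4: C ← F → H
  F is a fork and F is not conditioned on — no node blocks this path, so it is active.
Path 5: C → G → H
  G is a chain here and G is conditioned on, so the path is blocked at G.
Path 6: C → G → K ← H
  G is a chain here and G is conditioned on, so the path is blocked at G.
Because an active path exists, C and H are not d-separated.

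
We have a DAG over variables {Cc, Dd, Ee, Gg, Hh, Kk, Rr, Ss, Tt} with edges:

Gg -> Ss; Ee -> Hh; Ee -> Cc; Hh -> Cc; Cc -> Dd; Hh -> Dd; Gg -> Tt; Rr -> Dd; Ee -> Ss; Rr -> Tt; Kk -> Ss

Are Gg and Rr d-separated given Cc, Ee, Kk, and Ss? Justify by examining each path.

5 paths connect Gg and Rr; each must be blocked for d-separation to hold:
  1. Gg → Ss ← Ee → Hh → Dd ← Rr — Ss:collider[open]; Ee:fork[blocks]; Hh:chain[open]; Dd:collider[blocks] ⇒ blocked
  2. Gg → Ss ← Ee → Hh → Cc → Dd ← Rr — Ss:collider[open]; Ee:fork[blocks]; Hh:chain[open]; Cc:chain[blocks]; Dd:collider[blocks] ⇒ blocked
  3. Gg → Ss ← Ee → Cc → Dd ← Rr — Ss:collider[open]; Ee:fork[blocks]; Cc:chain[blocks]; Dd:collider[blocks] ⇒ blocked
  4. Gg → Ss ← Ee → Cc ← Hh → Dd ← Rr — Ss:collider[open]; Ee:fork[blocks]; Cc:collider[open]; Hh:fork[open]; Dd:collider[blocks] ⇒ blocked
  5. Gg → Tt ← Rr — Tt:collider[blocks] ⇒ blocked
Every path is blocked, so Gg and Rr are d-separated given {Cc, Ee, Kk, Ss}.

Yes — Gg and Rr are d-separated given {Cc, Ee, Kk, Ss}.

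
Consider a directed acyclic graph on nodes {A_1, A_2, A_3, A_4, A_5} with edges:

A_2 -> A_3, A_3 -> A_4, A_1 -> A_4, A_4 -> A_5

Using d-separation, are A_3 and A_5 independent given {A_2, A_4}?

Only one path connects A_3 and A_5:
Path 1: A_3 → A_4 → A_5
  A_4 is a chain here and A_4 is conditioned on, so the path is blocked at A_4.
Every path is blocked, so A_3 and A_5 are d-separated given {A_2, A_4}.

Yes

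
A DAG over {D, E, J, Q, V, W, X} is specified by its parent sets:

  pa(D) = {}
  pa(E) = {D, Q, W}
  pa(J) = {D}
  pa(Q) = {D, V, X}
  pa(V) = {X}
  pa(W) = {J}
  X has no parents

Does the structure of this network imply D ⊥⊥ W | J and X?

Yes

There are 3 undirected paths between D and W; checking each against the conditioning set {J, X}:
Path 1: D → E ← W
  E is a collider here and neither E nor any of its descendants is conditioned on, so the collider stays closed — the path is blocked at E.
Path 2: D → J → W
  J is a chain here and J is conditioned on, so the path is blocked at J.
Path 3: D → Q → E ← W
  E is a collider here and neither E nor any of its descendants is conditioned on, so the collider stays closed — the path is blocked at E.
Every path is blocked, so D and W are d-separated given {J, X}.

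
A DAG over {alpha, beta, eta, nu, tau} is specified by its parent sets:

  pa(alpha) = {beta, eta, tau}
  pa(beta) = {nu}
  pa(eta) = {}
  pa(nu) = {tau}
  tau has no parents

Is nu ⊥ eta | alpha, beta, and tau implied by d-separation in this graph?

Yes

Enumerating the 2 paths from nu to eta and testing each for blocking by {alpha, beta, tau}:
Path 1: nu ← tau → alpha ← eta
  tau is a fork here and tau is conditioned on, so the path is blocked at tau.
Path 2: nu → beta → alpha ← eta
  beta is a chain here and beta is conditioned on, so the path is blocked at beta.
All paths are blocked; nu ⊥ eta | {alpha, beta, tau} holds.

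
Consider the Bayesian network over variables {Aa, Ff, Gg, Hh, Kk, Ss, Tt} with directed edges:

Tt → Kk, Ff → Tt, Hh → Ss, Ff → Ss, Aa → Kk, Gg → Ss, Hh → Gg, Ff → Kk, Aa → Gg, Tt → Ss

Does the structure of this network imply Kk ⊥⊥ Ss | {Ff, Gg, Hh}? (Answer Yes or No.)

No

There are 6 undirected paths between Kk and Ss; checking each against the conditioning set {Ff, Gg, Hh}:
  1. Kk ← Ff → Tt → Ss — Ff:fork[blocks]; Tt:chain[open] ⇒ blocked
  2. Kk ← Ff → Ss — Ff:fork[blocks] ⇒ blocked
  3. Kk ← Tt ← Ff → Ss — Tt:chain[open]; Ff:fork[blocks] ⇒ blocked
  4. Kk ← Tt → Ss — Tt:fork[open] ⇒ active
  5. Kk ← Aa → Gg ← Hh → Ss — Aa:fork[open]; Gg:collider[open]; Hh:fork[blocks] ⇒ blocked
  6. Kk ← Aa → Gg → Ss — Aa:fork[open]; Gg:chain[blocks] ⇒ blocked
Because an active path exists, Kk and Ss are not d-separated.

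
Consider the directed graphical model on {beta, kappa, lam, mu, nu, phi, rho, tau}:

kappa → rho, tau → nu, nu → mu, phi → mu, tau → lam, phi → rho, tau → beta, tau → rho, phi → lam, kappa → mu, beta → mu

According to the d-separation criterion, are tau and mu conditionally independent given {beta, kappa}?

6 paths connect tau and mu; each must be blocked for d-separation to hold:
Path 1: tau → lam ← phi → rho ← kappa → mu
  lam is a collider here and neither lam nor any of its descendants is conditioned on, so the collider stays closed — the path is blocked at lam.
Path 2: tau → lam ← phi → mu
  lam is a collider here and neither lam nor any of its descendants is conditioned on, so the collider stays closed — the path is blocked at lam.
Path 3: tau → nu → mu
  nu is a chain and nu is not conditioned on — no node blocks this path, so it is active.
Path 4: tau → beta → mu
  beta is a chain here and beta is conditioned on, so the path is blocked at beta.
Path 5: tau → rho ← kappa → mu
  rho is a collider here and neither rho nor any of its descendants is conditioned on, so the collider stays closed — the path is blocked at rho.
Path 6: tau → rho ← phi → mu
  rho is a collider here and neither rho nor any of its descendants is conditioned on, so the collider stays closed — the path is blocked at rho.
At least one path is unblocked, so d-separation fails.

No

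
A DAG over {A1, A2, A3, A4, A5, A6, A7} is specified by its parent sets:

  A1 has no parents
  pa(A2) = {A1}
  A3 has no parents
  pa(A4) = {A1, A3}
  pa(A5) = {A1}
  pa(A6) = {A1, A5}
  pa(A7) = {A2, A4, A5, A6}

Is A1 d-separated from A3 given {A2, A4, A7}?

No

6 paths connect A1 and A3; each must be blocked for d-separation to hold:
Path 1: A1 → A6 ← A5 → A7 ← A4 ← A3
  A4 is a chain here and A4 is conditioned on, so the path is blocked at A4.
Path 2: A1 → A6 → A7 ← A4 ← A3
  A4 is a chain here and A4 is conditioned on, so the path is blocked at A4.
Path 3: A1 → A4 ← A3
  A4 is a collider and A4 is conditioned on, which opens it — no node blocks this path, so it is active.
Path 4: A1 → A5 → A6 → A7 ← A4 ← A3
  A4 is a chain here and A4 is conditioned on, so the path is blocked at A4.
Path 5: A1 → A5 → A7 ← A4 ← A3
  A4 is a chain here and A4 is conditioned on, so the path is blocked at A4.
Path 6: A1 → A2 → A7 ← A4 ← A3
  A2 is a chain here and A2 is conditioned on, so the path is blocked at A2.
Because an active path exists, A1 and A3 are not d-separated.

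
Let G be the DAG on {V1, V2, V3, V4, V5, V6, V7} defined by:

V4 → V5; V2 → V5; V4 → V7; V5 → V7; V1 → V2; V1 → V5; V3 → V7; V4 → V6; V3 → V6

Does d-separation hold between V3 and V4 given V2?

Yes

There are 3 undirected paths between V3 and V4; checking each against the conditioning set {V2}:
  1. V3 → V7 ← V4 — V7:collider[blocks] ⇒ blocked
  2. V3 → V7 ← V5 ← V4 — V7:collider[blocks]; V5:chain[open] ⇒ blocked
  3. V3 → V6 ← V4 — V6:collider[blocks] ⇒ blocked
Every path is blocked, so V3 and V4 are d-separated given {V2}.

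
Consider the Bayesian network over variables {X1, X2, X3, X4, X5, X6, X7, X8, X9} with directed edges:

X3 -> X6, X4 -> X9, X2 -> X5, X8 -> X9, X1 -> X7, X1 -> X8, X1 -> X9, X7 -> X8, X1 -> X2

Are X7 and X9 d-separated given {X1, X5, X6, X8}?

Yes

We examine all 4 paths between X7 and X9:
Path 1: X7 → X8 ← X1 → X9
  X1 is a fork here and X1 is conditioned on, so the path is blocked at X1.
Path 2: X7 → X8 → X9
  X8 is a chain here and X8 is conditioned on, so the path is blocked at X8.
Path 3: X7 ← X1 → X8 → X9
  X1 is a fork here and X1 is conditioned on, so the path is blocked at X1.
Path 4: X7 ← X1 → X9
  X1 is a fork here and X1 is conditioned on, so the path is blocked at X1.
Since every path is blocked, d-separation holds.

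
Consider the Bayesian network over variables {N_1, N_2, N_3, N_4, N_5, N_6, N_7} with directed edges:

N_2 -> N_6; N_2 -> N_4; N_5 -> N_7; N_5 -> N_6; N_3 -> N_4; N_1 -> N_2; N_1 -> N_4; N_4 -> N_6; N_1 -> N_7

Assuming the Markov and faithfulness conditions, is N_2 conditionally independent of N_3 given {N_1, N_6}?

We examine all 5 paths between N_2 and N_3:
Path 1: N_2 ← N_1 → N_7 ← N_5 → N_6 ← N_4 ← N_3
  N_1 is a fork here and N_1 is conditioned on, so the path is blocked at N_1.
Path 2: N_2 ← N_1 → N_4 ← N_3
  N_1 is a fork here and N_1 is conditioned on, so the path is blocked at N_1.
Path 3: N_2 → N_4 ← N_3
  N_4 is a collider and its descendant N_6 is conditioned on, which opens it — no node blocks this path, so it is active.
Path 4: N_2 → N_6 ← N_5 → N_7 ← N_1 → N_4 ← N_3
  N_7 is a collider here and neither N_7 nor any of its descendants is conditioned on, so the collider stays closed — the path is blocked at N_7.
Path 5: N_2 → N_6 ← N_4 ← N_3
  N_6 is a collider and N_6 is conditioned on, which opens it; N_4 is a chain and N_4 is not conditioned on — no node blocks this path, so it is active.
Since the path N_2 → N_4 ← N_3 is active, N_2 and N_3 are not d-separated given {N_1, N_6}.

No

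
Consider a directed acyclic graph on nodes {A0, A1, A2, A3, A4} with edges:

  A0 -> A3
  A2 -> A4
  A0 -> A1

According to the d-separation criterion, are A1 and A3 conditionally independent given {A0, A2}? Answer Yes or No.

Only one path connects A1 and A3:
  1. A1 ← A0 → A3 — A0:fork[blocks] ⇒ blocked
All paths are blocked; A1 ⊥ A3 | {A0, A2} holds.

Yes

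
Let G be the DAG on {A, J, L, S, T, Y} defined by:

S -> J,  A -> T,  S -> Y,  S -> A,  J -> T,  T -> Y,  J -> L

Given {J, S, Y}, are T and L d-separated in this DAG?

Yes — T and L are d-separated given {J, S, Y}.

There are 3 undirected paths between T and L; checking each against the conditioning set {J, S, Y}:
Path 1: T → Y ← S → J → L
  S is a fork here and S is conditioned on, so the path is blocked at S.
Path 2: T ← A ← S → J → L
  S is a fork here and S is conditioned on, so the path is blocked at S.
Path 3: T ← J → L
  J is a fork here and J is conditioned on, so the path is blocked at J.
Since every path is blocked, d-separation holds.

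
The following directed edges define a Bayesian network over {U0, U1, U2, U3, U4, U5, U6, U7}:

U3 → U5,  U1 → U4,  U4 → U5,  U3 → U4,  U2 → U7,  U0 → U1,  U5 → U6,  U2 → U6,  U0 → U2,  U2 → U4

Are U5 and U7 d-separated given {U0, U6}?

There are 5 undirected paths between U5 and U7; checking each against the conditioning set {U0, U6}:
Path 1: U5 ← U3 → U4 ← U2 → U7
  U3 is a fork and U3 is not conditioned on; U4 is a collider and its descendant U6 is conditioned on, which opens it; U2 is a fork and U2 is not conditioned on — no node blocks this path, so it is active.
Path 2: U5 ← U3 → U4 ← U1 ← U0 → U2 → U7
  U0 is a fork here and U0 is conditioned on, so the path is blocked at U0.
Path 3: U5 → U6 ← U2 → U7
  U6 is a collider and U6 is conditioned on, which opens it; U2 is a fork and U2 is not conditioned on — no node blocks this path, so it is active.
Path 4: U5 ← U4 ← U2 → U7
  U4 is a chain and U4 is not conditioned on; U2 is a fork and U2 is not conditioned on — no node blocks this path, so it is active.
Path 5: U5 ← U4 ← U1 ← U0 → U2 → U7
  U0 is a fork here and U0 is conditioned on, so the path is blocked at U0.
At least one path is unblocked, so d-separation fails.

No — U5 and U7 are not d-separated given {U0, U6}.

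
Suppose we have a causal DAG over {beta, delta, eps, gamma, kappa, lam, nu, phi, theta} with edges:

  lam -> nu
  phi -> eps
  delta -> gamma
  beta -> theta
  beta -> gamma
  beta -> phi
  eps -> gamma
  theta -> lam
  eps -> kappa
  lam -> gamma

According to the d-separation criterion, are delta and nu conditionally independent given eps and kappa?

There are 3 undirected paths between delta and nu; checking each against the conditioning set {eps, kappa}:
Path 1: delta → gamma ← eps ← phi ← beta → theta → lam → nu
  gamma is a collider here and neither gamma nor any of its descendants is conditioned on, so the collider stays closed — the path is blocked at gamma.
Path 2: delta → gamma ← lam → nu
  gamma is a collider here and neither gamma nor any of its descendants is conditioned on, so the collider stays closed — the path is blocked at gamma.
Path 3: delta → gamma ← beta → theta → lam → nu
  gamma is a collider here and neither gamma nor any of its descendants is conditioned on, so the collider stays closed — the path is blocked at gamma.
Every path is blocked, so delta and nu are d-separated given {eps, kappa}.

Yes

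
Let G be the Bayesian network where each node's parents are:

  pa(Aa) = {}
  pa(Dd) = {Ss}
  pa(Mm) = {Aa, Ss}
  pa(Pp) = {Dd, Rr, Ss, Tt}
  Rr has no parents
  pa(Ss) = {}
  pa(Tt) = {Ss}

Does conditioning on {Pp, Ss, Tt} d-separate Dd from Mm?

3 paths connect Dd and Mm; each must be blocked for d-separation to hold:
  1. Dd ← Ss → Mm — Ss:fork[blocks] ⇒ blocked
  2. Dd → Pp ← Ss → Mm — Pp:collider[open]; Ss:fork[blocks] ⇒ blocked
  3. Dd → Pp ← Tt ← Ss → Mm — Pp:collider[open]; Tt:chain[blocks]; Ss:fork[blocks] ⇒ blocked
All paths are blocked; Dd ⊥ Mm | {Pp, Ss, Tt} holds.

Yes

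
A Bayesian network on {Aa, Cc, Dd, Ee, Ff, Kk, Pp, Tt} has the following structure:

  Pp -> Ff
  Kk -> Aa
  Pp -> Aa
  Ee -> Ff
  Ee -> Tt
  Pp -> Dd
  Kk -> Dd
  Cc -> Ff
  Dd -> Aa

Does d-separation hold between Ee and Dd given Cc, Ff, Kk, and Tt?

No

We examine all 3 paths between Ee and Dd:
  1. Ee → Ff ← Pp → Aa ← Dd — Ff:collider[open]; Pp:fork[open]; Aa:collider[blocks] ⇒ blocked
  2. Ee → Ff ← Pp → Aa ← Kk → Dd — Ff:collider[open]; Pp:fork[open]; Aa:collider[blocks]; Kk:fork[blocks] ⇒ blocked
  3. Ee → Ff ← Pp → Dd — Ff:collider[open]; Pp:fork[open] ⇒ active
Because an active path exists, Ee and Dd are not d-separated.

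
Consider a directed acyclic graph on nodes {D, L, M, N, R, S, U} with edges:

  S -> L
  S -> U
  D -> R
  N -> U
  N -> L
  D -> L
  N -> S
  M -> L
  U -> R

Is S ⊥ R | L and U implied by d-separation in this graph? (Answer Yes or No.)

No

We examine all 6 paths between S and R:
Path 1: S → U → R
  U is a chain here and U is conditioned on, so the path is blocked at U.
Path 2: S → U ← N → L ← D → R
  U is a collider and U is conditioned on, which opens it; N is a fork and N is not conditioned on; L is a collider and L is conditioned on, which opens it; D is a fork and D is not conditioned on — no node blocks this path, so it is active.
Path 3: S → L ← N → U → R
  U is a chain here and U is conditioned on, so the path is blocked at U.
Path 4: S → L ← D → R
  L is a collider and L is conditioned on, which opens it; D is a fork and D is not conditioned on — no node blocks this path, so it is active.
Path 5: S ← N → U → R
  U is a chain here and U is conditioned on, so the path is blocked at U.
Path 6: S ← N → L ← D → R
  N is a fork and N is not conditioned on; L is a collider and L is conditioned on, which opens it; D is a fork and D is not conditioned on — no node blocks this path, so it is active.
Because an active path exists, S and R are not d-separated.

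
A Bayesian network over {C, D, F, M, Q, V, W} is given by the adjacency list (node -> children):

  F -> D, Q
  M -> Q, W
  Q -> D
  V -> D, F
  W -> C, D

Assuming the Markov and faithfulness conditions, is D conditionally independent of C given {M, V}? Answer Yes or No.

Enumerating the 4 paths from D to C and testing each for blocking by {M, V}:
Path 1: D ← W → C
  W is a fork and W is not conditioned on — no node blocks this path, so it is active.
Path 2: D ← F → Q ← M → W → C
  Q is a collider here and neither Q nor any of its descendants is conditioned on, so the collider stays closed — the path is blocked at Q.
Path 3: D ← Q ← M → W → C
  M is a fork here and M is conditioned on, so the path is blocked at M.
Path 4: D ← V → F → Q ← M → W → C
  V is a fork here and V is conditioned on, so the path is blocked at V.
Because an active path exists, D and C are not d-separated.

No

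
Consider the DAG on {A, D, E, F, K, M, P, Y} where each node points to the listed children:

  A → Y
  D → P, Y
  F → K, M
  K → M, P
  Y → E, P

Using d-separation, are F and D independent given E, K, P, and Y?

Yes — F and D are d-separated given {E, K, P, Y}.

There are 4 undirected paths between F and D; checking each against the conditioning set {E, K, P, Y}:
  1. F → M ← K → P ← Y ← D — M:collider[blocks]; K:fork[blocks]; P:collider[open]; Y:chain[blocks] ⇒ blocked
  2. F → M ← K → P ← D — M:collider[blocks]; K:fork[blocks]; P:collider[open] ⇒ blocked
  3. F → K → P ← Y ← D — K:chain[blocks]; P:collider[open]; Y:chain[blocks] ⇒ blocked
  4. F → K → P ← D — K:chain[blocks]; P:collider[open] ⇒ blocked
Since every path is blocked, d-separation holds.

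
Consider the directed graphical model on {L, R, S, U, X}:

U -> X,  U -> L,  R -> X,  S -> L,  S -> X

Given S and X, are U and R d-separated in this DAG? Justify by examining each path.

There are 2 undirected paths between U and R; checking each against the conditioning set {S, X}:
Path 1: U → X ← R
  X is a collider and X is conditioned on, which opens it — no node blocks this path, so it is active.
Path 2: U → L ← S → X ← R
  L is a collider here and neither L nor any of its descendants is conditioned on, so the collider stays closed — the path is blocked at L.
Because an active path exists, U and R are not d-separated.

No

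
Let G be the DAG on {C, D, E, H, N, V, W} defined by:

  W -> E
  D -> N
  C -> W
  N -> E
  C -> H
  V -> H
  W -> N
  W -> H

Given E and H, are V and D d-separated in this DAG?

No — V and D are not d-separated given {E, H}.

We examine all 4 paths between V and D:
Path 1: V → H ← C → W → N ← D
  H is a collider and H is conditioned on, which opens it; C is a fork and C is not conditioned on; W is a chain and W is not conditioned on; N is a collider and its descendant E is conditioned on, which opens it — no node blocks this path, so it is active.
Path 2: V → H ← C → W → E ← N ← D
  H is a collider and H is conditioned on, which opens it; C is a fork and C is not conditioned on; W is a chain and W is not conditioned on; E is a collider and E is conditioned on, which opens it; N is a chain and N is not conditioned on — no node blocks this path, so it is active.
Path 3: V → H ← W → N ← D
  H is a collider and H is conditioned on, which opens it; W is a fork and W is not conditioned on; N is a collider and its descendant E is conditioned on, which opens it — no node blocks this path, so it is active.
Path 4: V → H ← W → E ← N ← D
  H is a collider and H is conditioned on, which opens it; W is a fork and W is not conditioned on; E is a collider and E is conditioned on, which opens it; N is a chain and N is not conditioned on — no node blocks this path, so it is active.
Because an active path exists, V and D are not d-separated.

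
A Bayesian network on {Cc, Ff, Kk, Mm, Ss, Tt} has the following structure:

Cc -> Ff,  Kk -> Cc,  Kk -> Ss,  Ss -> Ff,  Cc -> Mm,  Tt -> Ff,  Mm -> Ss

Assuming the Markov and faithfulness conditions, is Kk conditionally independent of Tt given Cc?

Yes

4 paths connect Kk and Tt; each must be blocked for d-separation to hold:
Path 1: Kk → Ss ← Mm ← Cc → Ff ← Tt
  Ss is a collider here and neither Ss nor any of its descendants is conditioned on, so the collider stays closed — the path is blocked at Ss.
Path 2: Kk → Ss → Ff ← Tt
  Ff is a collider here and neither Ff nor any of its descendants is conditioned on, so the collider stays closed — the path is blocked at Ff.
Path 3: Kk → Cc → Mm → Ss → Ff ← Tt
  Cc is a chain here and Cc is conditioned on, so the path is blocked at Cc.
Path 4: Kk → Cc → Ff ← Tt
  Cc is a chain here and Cc is conditioned on, so the path is blocked at Cc.
Since every path is blocked, d-separation holds.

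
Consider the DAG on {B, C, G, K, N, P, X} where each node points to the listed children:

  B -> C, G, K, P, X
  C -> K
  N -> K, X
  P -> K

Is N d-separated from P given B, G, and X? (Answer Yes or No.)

Yes

Enumerating the 6 paths from N to P and testing each for blocking by {B, G, X}:
Path 1: N → K ← B → P
  K is a collider here and neither K nor any of its descendants is conditioned on, so the collider stays closed — the path is blocked at K.
Path 2: N → K ← P
  K is a collider here and neither K nor any of its descendants is conditioned on, so the collider stays closed — the path is blocked at K.
Path 3: N → K ← C ← B → P
  K is a collider here and neither K nor any of its descendants is conditioned on, so the collider stays closed — the path is blocked at K.
Path 4: N → X ← B → P
  B is a fork here and B is conditioned on, so the path is blocked at B.
Path 5: N → X ← B → C → K ← P
  B is a fork here and B is conditioned on, so the path is blocked at B.
Path 6: N → X ← B → K ← P
  B is a fork here and B is conditioned on, so the path is blocked at B.
All paths are blocked; N ⊥ P | {B, G, X} holds.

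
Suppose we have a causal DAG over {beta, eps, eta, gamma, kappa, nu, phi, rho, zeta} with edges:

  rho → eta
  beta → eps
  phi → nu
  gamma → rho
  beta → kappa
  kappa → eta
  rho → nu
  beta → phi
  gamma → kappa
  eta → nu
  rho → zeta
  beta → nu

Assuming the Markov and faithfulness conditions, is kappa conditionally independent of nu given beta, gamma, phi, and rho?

Enumerating the 6 paths from kappa to nu and testing each for blocking by {beta, gamma, phi, rho}:
  1. kappa → eta ← rho → nu — eta:collider[blocks]; rho:fork[blocks] ⇒ blocked
  2. kappa → eta → nu — eta:chain[open] ⇒ active
  3. kappa ← beta → nu — beta:fork[blocks] ⇒ blocked
  4. kappa ← beta → phi → nu — beta:fork[blocks]; phi:chain[blocks] ⇒ blocked
  5. kappa ← gamma → rho → eta → nu — gamma:fork[blocks]; rho:chain[blocks]; eta:chain[open] ⇒ blocked
  6. kappa ← gamma → rho → nu — gamma:fork[blocks]; rho:chain[blocks] ⇒ blocked
At least one path is unblocked, so d-separation fails.

No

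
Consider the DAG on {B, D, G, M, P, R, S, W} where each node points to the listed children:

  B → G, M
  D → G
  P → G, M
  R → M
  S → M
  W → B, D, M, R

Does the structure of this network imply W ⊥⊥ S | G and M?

Enumerating the 6 paths from W to S and testing each for blocking by {G, M}:
Path 1: W → B → M ← S
  B is a chain and B is not conditioned on; M is a collider and M is conditioned on, which opens it — no node blocks this path, so it is active.
Path 2: W → B → G ← P → M ← S
  B is a chain and B is not conditioned on; G is a collider and G is conditioned on, which opens it; P is a fork and P is not conditioned on; M is a collider and M is conditioned on, which opens it — no node blocks this path, so it is active.
Path 3: W → M ← S
  M is a collider and M is conditioned on, which opens it — no node blocks this path, so it is active.
Path 4: W → D → G ← B → M ← S
  D is a chain and D is not conditioned on; G is a collider and G is conditioned on, which opens it; B is a fork and B is not conditioned on; M is a collider and M is conditioned on, which opens it — no node blocks this path, so it is active.
Path 5: W → D → G ← P → M ← S
  D is a chain and D is not conditioned on; G is a collider and G is conditioned on, which opens it; P is a fork and P is not conditioned on; M is a collider and M is conditioned on, which opens it — no node blocks this path, so it is active.
Path 6: W → R → M ← S
  R is a chain and R is not conditioned on; M is a collider and M is conditioned on, which opens it — no node blocks this path, so it is active.
At least one path is unblocked, so d-separation fails.

No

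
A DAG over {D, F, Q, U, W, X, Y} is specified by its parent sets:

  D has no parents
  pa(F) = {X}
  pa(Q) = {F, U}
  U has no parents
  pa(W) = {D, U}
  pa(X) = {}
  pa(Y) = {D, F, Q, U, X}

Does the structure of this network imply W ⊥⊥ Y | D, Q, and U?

5 paths connect W and Y; each must be blocked for d-separation to hold:
Path 1: W ← D → Y
  D is a fork here and D is conditioned on, so the path is blocked at D.
Path 2: W ← U → Q → Y
  U is a fork here and U is conditioned on, so the path is blocked at U.
Path 3: W ← U → Q ← F → Y
  U is a fork here and U is conditioned on, so the path is blocked at U.
Path 4: W ← U → Q ← F ← X → Y
  U is a fork here and U is conditioned on, so the path is blocked at U.
Path 5: W ← U → Y
  U is a fork here and U is conditioned on, so the path is blocked at U.
All paths are blocked; W ⊥ Y | {D, Q, U} holds.

Yes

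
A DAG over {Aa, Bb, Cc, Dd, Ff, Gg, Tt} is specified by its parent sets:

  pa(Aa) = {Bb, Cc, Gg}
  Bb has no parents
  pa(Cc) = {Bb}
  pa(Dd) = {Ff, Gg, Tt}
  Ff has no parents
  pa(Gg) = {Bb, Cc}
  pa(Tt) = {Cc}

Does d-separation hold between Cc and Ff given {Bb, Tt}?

Yes — Cc and Ff are d-separated given {Bb, Tt}.

We examine all 6 paths between Cc and Ff:
Path 1: Cc → Gg → Dd ← Ff
  Dd is a collider here and neither Dd nor any of its descendants is conditioned on, so the collider stays closed — the path is blocked at Dd.
Path 2: Cc → Tt → Dd ← Ff
  Tt is a chain here and Tt is conditioned on, so the path is blocked at Tt.
Path 3: Cc ← Bb → Gg → Dd ← Ff
  Bb is a fork here and Bb is conditioned on, so the path is blocked at Bb.
Path 4: Cc ← Bb → Aa ← Gg → Dd ← Ff
  Bb is a fork here and Bb is conditioned on, so the path is blocked at Bb.
Path 5: Cc → Aa ← Gg → Dd ← Ff
  Aa is a collider here and neither Aa nor any of its descendants is conditioned on, so the collider stays closed — the path is blocked at Aa.
Path 6: Cc → Aa ← Bb → Gg → Dd ← Ff
  Aa is a collider here and neither Aa nor any of its descendants is conditioned on, so the collider stays closed — the path is blocked at Aa.
Every path is blocked, so Cc and Ff are d-separated given {Bb, Tt}.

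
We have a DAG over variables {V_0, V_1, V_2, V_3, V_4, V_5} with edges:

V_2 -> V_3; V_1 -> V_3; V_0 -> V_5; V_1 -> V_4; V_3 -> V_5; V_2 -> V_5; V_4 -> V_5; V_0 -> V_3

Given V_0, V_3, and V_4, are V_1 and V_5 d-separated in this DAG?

Enumerating the 4 paths from V_1 to V_5 and testing each for blocking by {V_0, V_3, V_4}:
Path 1: V_1 → V_4 → V_5
  V_4 is a chain here and V_4 is conditioned on, so the path is blocked at V_4.
Path 2: V_1 → V_3 ← V_0 → V_5
  V_0 is a fork here and V_0 is conditioned on, so the path is blocked at V_0.
Path 3: V_1 → V_3 ← V_2 → V_5
  V_3 is a collider and V_3 is conditioned on, which opens it; V_2 is a fork and V_2 is not conditioned on — no node blocks this path, so it is active.
Path 4: V_1 → V_3 → V_5
  V_3 is a chain here and V_3 is conditioned on, so the path is blocked at V_3.
Because an active path exists, V_1 and V_5 are not d-separated.

No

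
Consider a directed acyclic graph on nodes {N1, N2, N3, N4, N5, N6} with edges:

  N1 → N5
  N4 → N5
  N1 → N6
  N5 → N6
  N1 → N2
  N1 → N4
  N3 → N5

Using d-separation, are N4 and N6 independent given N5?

No — N4 and N6 are not d-separated given {N5}.

4 paths connect N4 and N6; each must be blocked for d-separation to hold:
  1. N4 ← N1 → N6 — N1:fork[open] ⇒ active
  2. N4 ← N1 → N5 → N6 — N1:fork[open]; N5:chain[blocks] ⇒ blocked
  3. N4 → N5 ← N1 → N6 — N5:collider[open]; N1:fork[open] ⇒ active
  4. N4 → N5 → N6 — N5:chain[blocks] ⇒ blocked
At least one path is unblocked, so d-separation fails.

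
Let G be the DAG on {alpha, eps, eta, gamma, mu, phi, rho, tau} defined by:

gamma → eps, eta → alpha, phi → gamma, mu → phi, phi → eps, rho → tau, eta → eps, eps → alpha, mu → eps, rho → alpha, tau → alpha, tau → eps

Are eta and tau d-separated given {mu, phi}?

6 paths connect eta and tau; each must be blocked for d-separation to hold:
Path 1: eta → alpha ← rho → tau
  alpha is a collider here and neither alpha nor any of its descendants is conditioned on, so the collider stays closed — the path is blocked at alpha.
Path 2: eta → alpha ← tau
  alpha is a collider here and neither alpha nor any of its descendants is conditioned on, so the collider stays closed — the path is blocked at alpha.
Path 3: eta → alpha ← eps ← tau
  alpha is a collider here and neither alpha nor any of its descendants is conditioned on, so the collider stays closed — the path is blocked at alpha.
Path 4: eta → eps ← tau
  eps is a collider here and neither eps nor any of its descendants is conditioned on, so the collider stays closed — the path is blocked at eps.
Path 5: eta → eps → alpha ← rho → tau
  alpha is a collider here and neither alpha nor any of its descendants is conditioned on, so the collider stays closed — the path is blocked at alpha.
Path 6: eta → eps → alpha ← tau
  alpha is a collider here and neither alpha nor any of its descendants is conditioned on, so the collider stays closed — the path is blocked at alpha.
Since every path is blocked, d-separation holds.

Yes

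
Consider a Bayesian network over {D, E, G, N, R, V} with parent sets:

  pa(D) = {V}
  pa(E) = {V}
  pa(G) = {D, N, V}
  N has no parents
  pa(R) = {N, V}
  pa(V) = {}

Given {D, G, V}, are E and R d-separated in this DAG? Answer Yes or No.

There are 3 undirected paths between E and R; checking each against the conditioning set {D, G, V}:
Path 1: E ← V → R
  V is a fork here and V is conditioned on, so the path is blocked at V.
Path 2: E ← V → D → G ← N → R
  V is a fork here and V is conditioned on, so the path is blocked at V.
Path 3: E ← V → G ← N → R
  V is a fork here and V is conditioned on, so the path is blocked at V.
Since every path is blocked, d-separation holds.

Yes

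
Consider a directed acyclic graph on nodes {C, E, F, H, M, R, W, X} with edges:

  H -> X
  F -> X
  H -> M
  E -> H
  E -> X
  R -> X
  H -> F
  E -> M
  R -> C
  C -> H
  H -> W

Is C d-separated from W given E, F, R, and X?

Enumerating the 5 paths from C to W and testing each for blocking by {E, F, R, X}:
Path 1: C → H → W
  H is a chain and H is not conditioned on — no node blocks this path, so it is active.
Path 2: C ← R → X ← H → W
  R is a fork here and R is conditioned on, so the path is blocked at R.
Path 3: C ← R → X ← E → H → W
  R is a fork here and R is conditioned on, so the path is blocked at R.
Path 4: C ← R → X ← E → M ← H → W
  R is a fork here and R is conditioned on, so the path is blocked at R.
Path 5: C ← R → X ← F ← H → W
  R is a fork here and R is conditioned on, so the path is blocked at R.
At least one path is unblocked, so d-separation fails.

No — C and W are not d-separated given {E, F, R, X}.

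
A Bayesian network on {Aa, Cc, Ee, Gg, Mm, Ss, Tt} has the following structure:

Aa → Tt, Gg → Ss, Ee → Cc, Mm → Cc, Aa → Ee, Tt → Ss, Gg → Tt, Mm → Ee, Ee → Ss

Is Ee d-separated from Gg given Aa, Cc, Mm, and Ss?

4 paths connect Ee and Gg; each must be blocked for d-separation to hold:
Path 1: Ee ← Aa → Tt ← Gg
  Aa is a fork here and Aa is conditioned on, so the path is blocked at Aa.
Path 2: Ee ← Aa → Tt → Ss ← Gg
  Aa is a fork here and Aa is conditioned on, so the path is blocked at Aa.
Path 3: Ee → Ss ← Gg
  Ss is a collider and Ss is conditioned on, which opens it — no node blocks this path, so it is active.
Path 4: Ee → Ss ← Tt ← Gg
  Ss is a collider and Ss is conditioned on, which opens it; Tt is a chain and Tt is not conditioned on — no node blocks this path, so it is active.
Since the path Ee → Ss ← Gg is active, Ee and Gg are not d-separated given {Aa, Cc, Mm, Ss}.

No — Ee and Gg are not d-separated given {Aa, Cc, Mm, Ss}.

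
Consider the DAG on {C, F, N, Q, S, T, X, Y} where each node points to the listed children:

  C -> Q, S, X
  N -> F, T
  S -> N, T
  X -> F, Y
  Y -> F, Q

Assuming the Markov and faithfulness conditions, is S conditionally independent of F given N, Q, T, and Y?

No

Enumerating the 6 paths from S to F and testing each for blocking by {N, Q, T, Y}:
Path 1: S → N → F
  N is a chain here and N is conditioned on, so the path is blocked at N.
Path 2: S ← C → Q ← Y → F
  Y is a fork here and Y is conditioned on, so the path is blocked at Y.
Path 3: S ← C → Q ← Y ← X → F
  Y is a chain here and Y is conditioned on, so the path is blocked at Y.
Path 4: S ← C → X → F
  C is a fork and C is not conditioned on; X is a chain and X is not conditioned on — no node blocks this path, so it is active.
Path 5: S ← C → X → Y → F
  Y is a chain here and Y is conditioned on, so the path is blocked at Y.
Path 6: S → T ← N → F
  N is a fork here and N is conditioned on, so the path is blocked at N.
Since the path S ← C → X → F is active, S and F are not d-separated given {N, Q, T, Y}.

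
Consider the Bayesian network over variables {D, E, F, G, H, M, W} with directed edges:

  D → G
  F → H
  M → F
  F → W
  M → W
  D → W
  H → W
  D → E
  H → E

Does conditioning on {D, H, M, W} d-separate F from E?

Yes

There are 6 undirected paths between F and E; checking each against the conditioning set {D, H, M, W}:
Path 1: F ← M → W ← D → E
  M is a fork here and M is conditioned on, so the path is blocked at M.
Path 2: F ← M → W ← H → E
  M is a fork here and M is conditioned on, so the path is blocked at M.
Path 3: F → W ← D → E
  D is a fork here and D is conditioned on, so the path is blocked at D.
Path 4: F → W ← H → E
  H is a fork here and H is conditioned on, so the path is blocked at H.
Path 5: F → H → W ← D → E
  H is a chain here and H is conditioned on, so the path is blocked at H.
Path 6: F → H → E
  H is a chain here and H is conditioned on, so the path is blocked at H.
Since every path is blocked, d-separation holds.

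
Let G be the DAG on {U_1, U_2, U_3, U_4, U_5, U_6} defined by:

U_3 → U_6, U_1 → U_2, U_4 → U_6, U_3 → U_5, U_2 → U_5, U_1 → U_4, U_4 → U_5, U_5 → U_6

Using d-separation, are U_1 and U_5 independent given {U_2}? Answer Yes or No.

Enumerating the 4 paths from U_1 to U_5 and testing each for blocking by {U_2}:
  1. U_1 → U_4 → U_5 — U_4:chain[open] ⇒ active
  2. U_1 → U_4 → U_6 ← U_5 — U_4:chain[open]; U_6:collider[blocks] ⇒ blocked
  3. U_1 → U_4 → U_6 ← U_3 → U_5 — U_4:chain[open]; U_6:collider[blocks]; U_3:fork[open] ⇒ blocked
  4. U_1 → U_2 → U_5 — U_2:chain[blocks] ⇒ blocked
Because an active path exists, U_1 and U_5 are not d-separated.

No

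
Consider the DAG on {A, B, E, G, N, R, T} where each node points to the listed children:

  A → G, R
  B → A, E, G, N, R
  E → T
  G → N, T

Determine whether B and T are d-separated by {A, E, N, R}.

No

There are 5 undirected paths between B and T; checking each against the conditioning set {A, E, N, R}:
  1. B → A → G → T — A:chain[blocks]; G:chain[open] ⇒ blocked
  2. B → N ← G → T — N:collider[open]; G:fork[open] ⇒ active
  3. B → E → T — E:chain[blocks] ⇒ blocked
  4. B → G → T — G:chain[open] ⇒ active
  5. B → R ← A → G → T — R:collider[open]; A:fork[blocks]; G:chain[open] ⇒ blocked
Because an active path exists, B and T are not d-separated.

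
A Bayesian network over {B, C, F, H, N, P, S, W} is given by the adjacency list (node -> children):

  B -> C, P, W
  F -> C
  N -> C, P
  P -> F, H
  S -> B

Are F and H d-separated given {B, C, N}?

No

We examine all 3 paths between F and H:
Path 1: F → C ← B → P → H
  B is a fork here and B is conditioned on, so the path is blocked at B.
Path 2: F → C ← N → P → H
  N is a fork here and N is conditioned on, so the path is blocked at N.
Path 3: F ← P → H
  P is a fork and P is not conditioned on — no node blocks this path, so it is active.
Because an active path exists, F and H are not d-separated.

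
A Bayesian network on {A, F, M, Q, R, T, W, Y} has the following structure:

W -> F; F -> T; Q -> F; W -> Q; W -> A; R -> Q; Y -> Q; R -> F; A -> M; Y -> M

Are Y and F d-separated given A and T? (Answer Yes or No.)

There are 6 undirected paths between Y and F; checking each against the conditioning set {A, T}:
  1. Y → Q → F — Q:chain[open] ⇒ active
  2. Y → Q ← R → F — Q:collider[open]; R:fork[open] ⇒ active
  3. Y → Q ← W → F — Q:collider[open]; W:fork[open] ⇒ active
  4. Y → M ← A ← W → F — M:collider[blocks]; A:chain[blocks]; W:fork[open] ⇒ blocked
  5. Y → M ← A ← W → Q → F — M:collider[blocks]; A:chain[blocks]; W:fork[open]; Q:chain[open] ⇒ blocked
  6. Y → M ← A ← W → Q ← R → F — M:collider[blocks]; A:chain[blocks]; W:fork[open]; Q:collider[open]; R:fork[open] ⇒ blocked
Because an active path exists, Y and F are not d-separated.

No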